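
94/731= 94/731 = 0.13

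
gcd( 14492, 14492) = 14492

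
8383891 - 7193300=1190591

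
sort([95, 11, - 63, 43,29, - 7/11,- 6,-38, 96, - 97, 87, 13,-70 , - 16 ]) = [ - 97, - 70, - 63, - 38, - 16, - 6,-7/11 , 11, 13,  29,43,87,95, 96] 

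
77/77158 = 77/77158= 0.00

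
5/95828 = 5/95828 = 0.00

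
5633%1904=1825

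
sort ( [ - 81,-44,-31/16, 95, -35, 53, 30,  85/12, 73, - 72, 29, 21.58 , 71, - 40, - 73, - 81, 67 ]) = [ - 81, -81, - 73  , - 72,  -  44, - 40,-35, - 31/16, 85/12, 21.58, 29, 30, 53,  67 , 71, 73, 95 ]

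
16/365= 16/365=   0.04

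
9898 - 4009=5889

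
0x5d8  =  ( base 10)1496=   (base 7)4235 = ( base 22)320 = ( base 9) 2042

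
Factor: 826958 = 2^1*11^1*37589^1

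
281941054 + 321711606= 603652660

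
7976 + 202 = 8178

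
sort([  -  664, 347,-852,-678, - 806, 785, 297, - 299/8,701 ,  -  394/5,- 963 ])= [ - 963 ,-852,  -  806,- 678,  -  664,-394/5, - 299/8,297,347  ,  701,785]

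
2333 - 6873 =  - 4540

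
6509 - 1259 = 5250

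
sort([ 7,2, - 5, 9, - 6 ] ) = [ - 6,-5, 2, 7, 9 ]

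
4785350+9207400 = 13992750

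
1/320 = 1/320 = 0.00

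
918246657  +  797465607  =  1715712264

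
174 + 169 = 343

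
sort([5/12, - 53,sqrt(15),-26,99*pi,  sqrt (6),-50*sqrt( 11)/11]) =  [ - 53, - 26, - 50*sqrt(11) /11,5/12,  sqrt( 6),  sqrt( 15 ), 99*pi]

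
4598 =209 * 22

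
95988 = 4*23997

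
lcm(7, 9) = 63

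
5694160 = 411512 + 5282648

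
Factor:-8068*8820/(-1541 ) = 2^4 * 3^2*5^1*7^2*  23^( - 1)*67^(  -  1)*2017^1= 71159760/1541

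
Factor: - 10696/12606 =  - 28/33  =  -  2^2* 3^( - 1)*7^1*11^( - 1)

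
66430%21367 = 2329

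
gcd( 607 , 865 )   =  1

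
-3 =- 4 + 1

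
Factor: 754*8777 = 6617858 = 2^1 * 13^1* 29^1  *  67^1 * 131^1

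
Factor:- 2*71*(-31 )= 2^1*31^1*71^1 = 4402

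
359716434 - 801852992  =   -442136558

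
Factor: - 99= -3^2*11^1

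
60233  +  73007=133240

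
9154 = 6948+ 2206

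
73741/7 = 73741/7 =10534.43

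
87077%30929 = 25219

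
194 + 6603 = 6797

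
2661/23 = 2661/23 = 115.70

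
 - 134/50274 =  - 67/25137 = - 0.00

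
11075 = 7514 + 3561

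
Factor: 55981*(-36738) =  - 2^1*3^2 * 13^1 * 17^1 * 37^1 * 89^1*157^1 = -  2056629978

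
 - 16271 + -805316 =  - 821587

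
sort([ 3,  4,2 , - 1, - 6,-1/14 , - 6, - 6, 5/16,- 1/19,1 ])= [ - 6, - 6, - 6, - 1,  -  1/14, - 1/19, 5/16, 1, 2 , 3, 4 ] 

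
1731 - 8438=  - 6707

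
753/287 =753/287 = 2.62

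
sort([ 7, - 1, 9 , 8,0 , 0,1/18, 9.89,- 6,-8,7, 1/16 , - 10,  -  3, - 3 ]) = [- 10,-8,-6, - 3,  -  3, - 1,  0,0, 1/18,  1/16, 7, 7 , 8, 9,9.89 ]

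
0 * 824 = 0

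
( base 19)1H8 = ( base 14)376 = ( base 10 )692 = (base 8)1264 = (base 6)3112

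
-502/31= -502/31 =- 16.19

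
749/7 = 107 = 107.00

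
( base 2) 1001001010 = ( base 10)586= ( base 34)H8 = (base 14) 2dc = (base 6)2414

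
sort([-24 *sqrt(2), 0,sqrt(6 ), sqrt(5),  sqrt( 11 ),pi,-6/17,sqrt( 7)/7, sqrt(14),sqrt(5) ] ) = [-24*sqrt(2 ),-6/17, 0,sqrt( 7)/7, sqrt(5),sqrt(5), sqrt (6), pi,sqrt(11), sqrt(14)]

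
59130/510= 115+16/17 =115.94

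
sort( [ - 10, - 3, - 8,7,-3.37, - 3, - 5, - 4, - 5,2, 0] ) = [ - 10, - 8,-5, - 5, - 4, -3.37, - 3, - 3,0,2, 7 ] 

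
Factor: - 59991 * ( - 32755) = 1965005205 = 3^1*5^1 * 6551^1 * 19997^1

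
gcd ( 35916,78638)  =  82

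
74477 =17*4381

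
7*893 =6251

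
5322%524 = 82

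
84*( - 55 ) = -4620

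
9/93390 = 3/31130 = 0.00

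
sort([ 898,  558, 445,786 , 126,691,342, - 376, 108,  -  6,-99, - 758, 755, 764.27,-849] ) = [-849,- 758, -376, -99, - 6,108, 126, 342, 445, 558,  691, 755, 764.27,786, 898 ]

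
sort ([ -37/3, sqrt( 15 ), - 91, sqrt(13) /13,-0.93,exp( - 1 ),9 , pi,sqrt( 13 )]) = [ - 91, - 37/3, - 0.93, sqrt(13) /13  ,  exp( - 1) , pi,sqrt(13),sqrt( 15),9]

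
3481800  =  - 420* ( - 8290 ) 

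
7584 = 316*24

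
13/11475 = 13/11475 = 0.00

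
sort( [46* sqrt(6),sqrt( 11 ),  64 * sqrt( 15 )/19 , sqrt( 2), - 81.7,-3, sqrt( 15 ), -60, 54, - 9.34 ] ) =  [ - 81.7 ,- 60 , - 9.34, - 3 , sqrt (2),sqrt(11), sqrt(15),  64*sqrt( 15 )/19, 54,46*sqrt( 6)]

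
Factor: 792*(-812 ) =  - 2^5*3^2*7^1*11^1*29^1 = - 643104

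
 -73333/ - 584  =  125 + 333/584 = 125.57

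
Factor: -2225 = - 5^2 * 89^1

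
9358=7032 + 2326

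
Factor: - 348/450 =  - 2^1*3^( - 1)*5^( - 2)*29^1 = -  58/75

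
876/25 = 876/25 =35.04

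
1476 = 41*36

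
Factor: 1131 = 3^1 *13^1*29^1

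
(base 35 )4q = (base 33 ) 51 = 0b10100110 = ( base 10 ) 166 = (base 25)6g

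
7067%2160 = 587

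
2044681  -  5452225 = - 3407544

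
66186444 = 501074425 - 434887981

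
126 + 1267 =1393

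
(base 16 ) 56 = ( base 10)86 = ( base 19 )4a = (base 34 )2I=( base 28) 32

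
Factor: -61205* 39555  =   - 2420963775 = - 3^3*5^2*293^1*12241^1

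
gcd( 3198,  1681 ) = 41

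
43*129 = 5547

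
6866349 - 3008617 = 3857732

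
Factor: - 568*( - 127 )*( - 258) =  - 2^4 *3^1*43^1 * 71^1*127^1 = -18611088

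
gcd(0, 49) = 49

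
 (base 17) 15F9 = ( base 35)5e7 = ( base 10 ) 6622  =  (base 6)50354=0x19DE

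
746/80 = 373/40 = 9.32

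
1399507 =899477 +500030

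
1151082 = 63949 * 18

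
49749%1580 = 769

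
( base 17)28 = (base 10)42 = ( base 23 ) 1J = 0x2A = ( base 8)52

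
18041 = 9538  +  8503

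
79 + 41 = 120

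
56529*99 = 5596371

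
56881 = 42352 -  - 14529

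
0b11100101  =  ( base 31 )7c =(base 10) 229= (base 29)7Q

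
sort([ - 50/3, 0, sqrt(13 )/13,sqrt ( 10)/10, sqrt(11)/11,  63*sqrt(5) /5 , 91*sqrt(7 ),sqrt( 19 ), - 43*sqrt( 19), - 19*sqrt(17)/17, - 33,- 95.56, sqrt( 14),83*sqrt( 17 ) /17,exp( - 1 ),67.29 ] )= [ - 43*sqrt(19), -95.56, - 33, -50/3,- 19*sqrt(17 )/17,0, sqrt(13 )/13, sqrt(11 )/11, sqrt(10) /10,exp ( - 1 ) , sqrt( 14 ),sqrt( 19 ),83*sqrt (17 ) /17, 63*sqrt( 5 )/5, 67.29, 91*sqrt( 7 ) ] 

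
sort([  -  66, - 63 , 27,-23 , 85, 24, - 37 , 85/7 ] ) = [ - 66,-63, - 37, - 23, 85/7,24,  27,85 ]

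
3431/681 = 5+26/681= 5.04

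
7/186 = 7/186 = 0.04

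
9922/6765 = 22/15 = 1.47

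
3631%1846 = 1785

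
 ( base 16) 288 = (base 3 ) 220000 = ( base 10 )648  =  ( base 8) 1210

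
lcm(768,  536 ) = 51456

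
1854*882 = 1635228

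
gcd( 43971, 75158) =1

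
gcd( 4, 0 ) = 4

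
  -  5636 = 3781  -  9417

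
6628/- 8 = -829+1/2 = - 828.50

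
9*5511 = 49599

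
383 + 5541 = 5924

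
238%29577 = 238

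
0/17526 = 0 = 0.00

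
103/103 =1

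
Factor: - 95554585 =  - 5^1*7^1*101^1* 27031^1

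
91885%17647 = 3650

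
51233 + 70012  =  121245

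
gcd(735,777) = 21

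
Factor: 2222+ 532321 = 3^1*23^1*61^1*127^1 = 534543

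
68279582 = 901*75782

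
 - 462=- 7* 66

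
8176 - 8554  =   - 378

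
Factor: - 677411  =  -7^1*29^1*47^1* 71^1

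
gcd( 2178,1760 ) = 22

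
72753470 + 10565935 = 83319405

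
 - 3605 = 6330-9935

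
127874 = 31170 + 96704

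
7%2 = 1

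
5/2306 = 5/2306 = 0.00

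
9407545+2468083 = 11875628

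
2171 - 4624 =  - 2453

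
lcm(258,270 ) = 11610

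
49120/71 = 49120/71 = 691.83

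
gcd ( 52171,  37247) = 7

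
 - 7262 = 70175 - 77437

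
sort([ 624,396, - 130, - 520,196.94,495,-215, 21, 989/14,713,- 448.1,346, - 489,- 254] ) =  [-520,  -  489, - 448.1, - 254,- 215, - 130, 21, 989/14,196.94,346, 396,495, 624, 713 ] 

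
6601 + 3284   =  9885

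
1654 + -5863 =- 4209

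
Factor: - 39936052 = - 2^2*13^2*59077^1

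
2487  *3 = 7461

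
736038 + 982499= 1718537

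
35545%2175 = 745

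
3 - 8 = -5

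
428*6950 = 2974600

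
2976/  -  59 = - 2976/59 = - 50.44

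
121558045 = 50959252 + 70598793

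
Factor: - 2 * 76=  - 152=- 2^3 * 19^1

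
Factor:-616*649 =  - 399784 = - 2^3*7^1*11^2*59^1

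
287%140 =7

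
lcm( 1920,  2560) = 7680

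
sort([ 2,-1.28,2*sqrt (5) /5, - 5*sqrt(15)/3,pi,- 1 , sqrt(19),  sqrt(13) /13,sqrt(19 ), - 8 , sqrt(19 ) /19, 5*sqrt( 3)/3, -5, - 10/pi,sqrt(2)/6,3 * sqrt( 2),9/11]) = [ - 8, - 5*sqrt (15) /3,  -  5,-10/pi,- 1.28,-1,sqrt(19)/19, sqrt(2) /6, sqrt( 13 )/13, 9/11,2*sqrt(5 ) /5,2,5*sqrt(3 )/3,pi,3 * sqrt( 2 ),sqrt( 19 ) , sqrt( 19 )]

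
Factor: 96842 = 2^1*41^1*1181^1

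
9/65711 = 9/65711 = 0.00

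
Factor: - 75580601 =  - 5399^1 * 13999^1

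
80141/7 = 80141/7 = 11448.71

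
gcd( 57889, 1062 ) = 1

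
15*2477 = 37155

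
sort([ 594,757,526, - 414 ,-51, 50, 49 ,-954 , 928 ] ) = [ - 954, - 414,- 51,  49, 50,526, 594,757,928 ]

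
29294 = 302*97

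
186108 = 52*3579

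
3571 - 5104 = -1533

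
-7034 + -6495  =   - 13529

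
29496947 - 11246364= 18250583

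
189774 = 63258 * 3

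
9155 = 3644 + 5511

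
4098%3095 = 1003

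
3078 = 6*513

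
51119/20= 51119/20 = 2555.95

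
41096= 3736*11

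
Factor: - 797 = -797^1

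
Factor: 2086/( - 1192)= - 2^(-2)*7^1 = - 7/4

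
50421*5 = 252105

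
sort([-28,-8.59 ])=[ - 28, - 8.59]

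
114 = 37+77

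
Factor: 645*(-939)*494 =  -299193570 =- 2^1*3^2* 5^1 *13^1 * 19^1*43^1*313^1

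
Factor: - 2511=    - 3^4*31^1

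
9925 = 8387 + 1538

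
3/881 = 3/881=0.00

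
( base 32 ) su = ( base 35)qg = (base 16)39e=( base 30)10Q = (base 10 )926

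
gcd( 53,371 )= 53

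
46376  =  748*62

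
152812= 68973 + 83839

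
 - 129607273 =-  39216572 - 90390701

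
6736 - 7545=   -  809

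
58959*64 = 3773376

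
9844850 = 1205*8170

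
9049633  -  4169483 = 4880150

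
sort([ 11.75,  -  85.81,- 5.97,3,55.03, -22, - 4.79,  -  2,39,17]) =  [  -  85.81, - 22, - 5.97,- 4.79, - 2,3,11.75, 17,39,  55.03]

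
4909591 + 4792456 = 9702047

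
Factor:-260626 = -2^1*151^1*863^1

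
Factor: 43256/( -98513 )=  - 2^3*29^( - 1 )* 43^(  -  1)*79^(  -  1 )*5407^1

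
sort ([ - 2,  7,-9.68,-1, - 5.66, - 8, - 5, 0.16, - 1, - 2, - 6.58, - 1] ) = [ - 9.68, - 8 , - 6.58, -5.66, - 5, - 2, - 2, - 1, - 1,-1, 0.16,7 ]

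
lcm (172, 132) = 5676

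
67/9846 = 67/9846 = 0.01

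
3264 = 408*8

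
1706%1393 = 313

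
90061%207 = 16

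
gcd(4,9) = 1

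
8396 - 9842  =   - 1446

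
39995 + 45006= 85001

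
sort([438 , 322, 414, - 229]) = [ - 229,322 , 414, 438]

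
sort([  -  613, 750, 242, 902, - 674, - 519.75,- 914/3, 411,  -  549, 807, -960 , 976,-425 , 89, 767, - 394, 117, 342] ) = [ - 960, - 674,  -  613, -549, -519.75, - 425 ,  -  394, - 914/3, 89, 117, 242,  342, 411,750, 767, 807, 902,976]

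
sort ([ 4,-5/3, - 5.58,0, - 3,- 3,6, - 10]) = [ -10 , - 5.58, - 3, - 3, - 5/3,0 , 4,6]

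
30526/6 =5087 + 2/3 = 5087.67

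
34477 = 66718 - 32241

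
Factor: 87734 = 2^1*43867^1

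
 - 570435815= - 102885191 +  - 467550624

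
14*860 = 12040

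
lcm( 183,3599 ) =10797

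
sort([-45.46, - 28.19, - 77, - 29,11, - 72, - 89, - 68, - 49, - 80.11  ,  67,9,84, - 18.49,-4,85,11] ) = [ - 89, - 80.11, - 77,-72, - 68, - 49, - 45.46,- 29, - 28.19, - 18.49, - 4, 9,11,11,67,84,85] 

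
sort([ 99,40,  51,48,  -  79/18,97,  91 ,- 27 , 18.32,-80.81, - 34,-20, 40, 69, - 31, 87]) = [ -80.81, - 34, - 31, - 27,-20, - 79/18, 18.32, 40 , 40 , 48, 51,  69,87 , 91, 97,99 ]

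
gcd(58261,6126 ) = 1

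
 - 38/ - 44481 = 38/44481 = 0.00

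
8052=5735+2317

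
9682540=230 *42098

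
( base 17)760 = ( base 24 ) 3GD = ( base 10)2125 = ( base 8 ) 4115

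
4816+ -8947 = -4131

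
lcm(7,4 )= 28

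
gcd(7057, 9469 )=1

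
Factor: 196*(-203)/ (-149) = 2^2*7^3*29^1*149^(  -  1 ) =39788/149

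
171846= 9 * 19094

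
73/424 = 73/424 = 0.17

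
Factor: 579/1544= 3/8=2^( - 3) * 3^1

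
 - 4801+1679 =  - 3122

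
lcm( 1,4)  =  4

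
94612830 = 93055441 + 1557389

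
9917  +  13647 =23564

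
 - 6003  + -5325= - 11328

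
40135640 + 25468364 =65604004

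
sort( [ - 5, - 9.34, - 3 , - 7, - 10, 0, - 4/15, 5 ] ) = [ - 10, - 9.34, - 7, - 5, - 3, - 4/15, 0,5 ]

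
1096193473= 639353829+456839644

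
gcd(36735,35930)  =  5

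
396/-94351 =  - 1 + 93955/94351 = - 0.00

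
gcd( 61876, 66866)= 998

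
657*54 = 35478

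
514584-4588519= - 4073935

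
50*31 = 1550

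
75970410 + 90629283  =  166599693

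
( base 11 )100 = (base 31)3s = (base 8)171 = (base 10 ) 121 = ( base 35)3g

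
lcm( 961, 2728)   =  84568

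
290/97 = 2+96/97 = 2.99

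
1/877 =1/877 = 0.00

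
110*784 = 86240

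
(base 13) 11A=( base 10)192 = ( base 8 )300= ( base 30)6c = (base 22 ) 8g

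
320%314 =6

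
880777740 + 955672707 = 1836450447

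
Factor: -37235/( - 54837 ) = 55/81 = 3^( - 4) * 5^1*  11^1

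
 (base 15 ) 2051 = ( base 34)5uq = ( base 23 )cki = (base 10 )6826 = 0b1101010101010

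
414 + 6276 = 6690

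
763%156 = 139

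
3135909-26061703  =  -22925794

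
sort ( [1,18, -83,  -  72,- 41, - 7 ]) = [ - 83, - 72, - 41,-7,1 , 18 ]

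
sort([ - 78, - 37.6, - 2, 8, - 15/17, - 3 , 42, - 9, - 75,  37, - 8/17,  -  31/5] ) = [ - 78, - 75,-37.6, - 9, - 31/5, - 3, - 2, - 15/17, - 8/17 , 8, 37, 42]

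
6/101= 6/101 = 0.06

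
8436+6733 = 15169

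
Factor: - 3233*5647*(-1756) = 2^2*53^1 *61^1*439^1*5647^1 = 32058854756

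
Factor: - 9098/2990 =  - 5^( - 1 )*13^( - 1 ) * 23^( - 1)*4549^1 = - 4549/1495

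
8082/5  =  8082/5 =1616.40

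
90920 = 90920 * 1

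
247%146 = 101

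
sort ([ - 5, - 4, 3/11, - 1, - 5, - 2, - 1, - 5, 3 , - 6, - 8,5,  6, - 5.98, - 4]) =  [-8, - 6,-5.98,-5,-5, - 5, - 4, - 4 , - 2, - 1,-1,3/11,3, 5 , 6] 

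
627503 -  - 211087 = 838590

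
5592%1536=984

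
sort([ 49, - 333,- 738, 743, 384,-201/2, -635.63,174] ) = [  -  738, - 635.63 , - 333, - 201/2,49, 174,  384,  743] 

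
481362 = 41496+439866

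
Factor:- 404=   -  2^2 *101^1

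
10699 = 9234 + 1465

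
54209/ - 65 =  - 54209/65 = - 833.98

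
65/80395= 13/16079  =  0.00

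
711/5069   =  711/5069 = 0.14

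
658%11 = 9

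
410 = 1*410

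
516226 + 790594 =1306820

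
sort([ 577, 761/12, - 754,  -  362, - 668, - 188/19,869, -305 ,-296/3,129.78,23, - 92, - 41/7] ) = [ - 754 ,  -  668,-362 , - 305,-296/3, - 92, - 188/19, - 41/7,23,  761/12,  129.78,577 , 869 ] 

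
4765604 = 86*55414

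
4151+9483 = 13634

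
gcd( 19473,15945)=3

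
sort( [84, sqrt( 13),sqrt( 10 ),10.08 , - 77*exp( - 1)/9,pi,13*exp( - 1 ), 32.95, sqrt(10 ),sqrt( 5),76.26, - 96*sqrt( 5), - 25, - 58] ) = [ - 96*sqrt(5) ,-58, - 25, - 77*exp( - 1 ) /9, sqrt( 5), pi,sqrt( 10),sqrt( 10 ), sqrt(13) , 13* exp( - 1 ),10.08, 32.95,76.26,84] 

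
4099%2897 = 1202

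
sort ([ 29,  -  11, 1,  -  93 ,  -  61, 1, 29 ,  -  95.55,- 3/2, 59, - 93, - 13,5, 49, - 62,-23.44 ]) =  [-95.55,-93 ,  -  93, - 62 ,  -  61, - 23.44,-13, - 11, - 3/2, 1, 1, 5, 29, 29, 49 , 59 ] 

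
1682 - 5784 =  - 4102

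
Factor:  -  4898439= - 3^2*7^1*13^1*5981^1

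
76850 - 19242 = 57608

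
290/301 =290/301 = 0.96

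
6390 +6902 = 13292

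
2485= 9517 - 7032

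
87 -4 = 83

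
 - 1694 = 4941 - 6635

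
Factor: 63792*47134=2^5*3^2  *443^1*23567^1 =3006772128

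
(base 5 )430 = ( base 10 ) 115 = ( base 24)4J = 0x73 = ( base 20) 5f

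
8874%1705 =349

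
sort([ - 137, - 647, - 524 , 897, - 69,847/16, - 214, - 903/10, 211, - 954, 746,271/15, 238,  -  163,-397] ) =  [ - 954,  -  647 , - 524, - 397, - 214,  -  163,-137,-903/10, - 69, 271/15, 847/16,  211 , 238, 746,897 ] 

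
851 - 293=558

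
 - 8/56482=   -  4/28241= - 0.00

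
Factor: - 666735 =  - 3^1*5^1*44449^1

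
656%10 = 6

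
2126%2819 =2126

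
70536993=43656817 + 26880176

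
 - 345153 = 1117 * ( - 309)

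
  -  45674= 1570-47244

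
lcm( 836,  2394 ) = 52668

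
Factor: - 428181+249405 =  - 2^3*3^2*13^1*191^1 = - 178776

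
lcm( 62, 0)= 0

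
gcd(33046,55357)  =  1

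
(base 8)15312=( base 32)6ma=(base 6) 51430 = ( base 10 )6858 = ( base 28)8kq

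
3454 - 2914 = 540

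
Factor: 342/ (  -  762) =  - 57/127 = - 3^1*19^1*127^( - 1)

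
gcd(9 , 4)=1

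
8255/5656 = 1+2599/5656 = 1.46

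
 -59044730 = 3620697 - 62665427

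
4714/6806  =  2357/3403 = 0.69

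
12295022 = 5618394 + 6676628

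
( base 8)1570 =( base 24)1d0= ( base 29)11i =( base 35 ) PD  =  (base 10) 888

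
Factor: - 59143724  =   - 2^2*59^1*73^1*3433^1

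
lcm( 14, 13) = 182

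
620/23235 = 124/4647  =  0.03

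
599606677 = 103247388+496359289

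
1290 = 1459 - 169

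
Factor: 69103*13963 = 19^1*3637^1*13963^1= 964885189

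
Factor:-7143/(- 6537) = 2179^( - 1)* 2381^1 = 2381/2179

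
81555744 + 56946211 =138501955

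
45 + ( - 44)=1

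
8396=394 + 8002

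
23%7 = 2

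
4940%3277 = 1663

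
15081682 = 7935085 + 7146597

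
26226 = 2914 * 9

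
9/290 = 9/290 = 0.03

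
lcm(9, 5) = 45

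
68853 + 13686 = 82539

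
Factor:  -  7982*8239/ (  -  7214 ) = 32881849/3607 = 7^1*11^1  *13^1*107^1*307^1 *3607^(-1 ) 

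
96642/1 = 96642 = 96642.00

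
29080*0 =0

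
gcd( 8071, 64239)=7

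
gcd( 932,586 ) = 2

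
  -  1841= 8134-9975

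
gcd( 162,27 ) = 27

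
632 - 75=557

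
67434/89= 757+ 61/89 =757.69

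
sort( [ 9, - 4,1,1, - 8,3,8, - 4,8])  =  [ - 8, - 4, - 4,1, 1,3, 8,8,9 ]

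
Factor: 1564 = 2^2*17^1 *23^1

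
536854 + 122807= 659661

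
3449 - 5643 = - 2194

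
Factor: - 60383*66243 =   -  3999951069 = - 3^1*71^1*311^1*60383^1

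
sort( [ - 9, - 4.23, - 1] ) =[  -  9, - 4.23,- 1 ] 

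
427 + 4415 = 4842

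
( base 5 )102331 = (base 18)ACA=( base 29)43f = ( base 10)3466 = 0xd8a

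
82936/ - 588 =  - 142 + 20/21 = - 141.05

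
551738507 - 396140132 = 155598375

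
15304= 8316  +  6988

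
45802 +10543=56345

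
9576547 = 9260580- - 315967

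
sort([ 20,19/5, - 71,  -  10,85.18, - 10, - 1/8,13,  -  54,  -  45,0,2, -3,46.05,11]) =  [ - 71, - 54,-45, - 10, - 10, - 3, - 1/8,0,2 , 19/5,  11,13, 20, 46.05,85.18]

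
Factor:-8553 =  - 3^1  *  2851^1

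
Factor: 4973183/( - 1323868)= - 2^( - 2)*7^( - 1 )*13^( - 1 )*1493^1 * 3331^1*3637^( - 1 )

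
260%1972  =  260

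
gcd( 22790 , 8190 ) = 10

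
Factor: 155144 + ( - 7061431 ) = -6906287 = -  151^1*45737^1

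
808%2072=808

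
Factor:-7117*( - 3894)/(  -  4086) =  - 4618933/681 = -3^ ( - 1)*11^2*59^1*227^( - 1 ) * 647^1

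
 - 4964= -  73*68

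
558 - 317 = 241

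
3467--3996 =7463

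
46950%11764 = 11658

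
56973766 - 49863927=7109839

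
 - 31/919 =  - 1+888/919 = -  0.03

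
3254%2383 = 871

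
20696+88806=109502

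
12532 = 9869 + 2663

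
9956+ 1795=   11751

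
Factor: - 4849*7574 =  - 2^1*7^1*13^1*373^1  *541^1 = - 36726326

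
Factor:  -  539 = - 7^2*11^1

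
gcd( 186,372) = 186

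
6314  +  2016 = 8330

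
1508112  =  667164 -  - 840948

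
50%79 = 50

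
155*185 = 28675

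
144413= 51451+92962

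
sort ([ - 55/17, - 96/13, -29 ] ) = [  -  29, - 96/13, - 55/17 ] 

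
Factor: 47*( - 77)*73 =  - 7^1*11^1*47^1 * 73^1 =- 264187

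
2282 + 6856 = 9138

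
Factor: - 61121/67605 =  - 3^( - 1)*5^(-1)*4507^( - 1)*61121^1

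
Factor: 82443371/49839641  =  19^( -1)*41^( - 1)*101^1*137^ ( - 1)*467^( - 1 )*816271^1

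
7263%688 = 383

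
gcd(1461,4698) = 3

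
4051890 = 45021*90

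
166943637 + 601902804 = 768846441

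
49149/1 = 49149 = 49149.00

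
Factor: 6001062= 2^1 *3^1*71^1 * 14087^1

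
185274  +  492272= 677546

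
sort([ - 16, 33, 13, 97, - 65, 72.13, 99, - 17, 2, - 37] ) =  [  -  65, - 37, - 17, - 16, 2, 13, 33, 72.13, 97,99]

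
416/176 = 26/11  =  2.36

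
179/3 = 59 + 2/3 = 59.67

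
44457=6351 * 7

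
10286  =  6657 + 3629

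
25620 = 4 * 6405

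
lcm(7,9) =63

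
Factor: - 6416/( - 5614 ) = 8/7 = 2^3 * 7^( - 1 )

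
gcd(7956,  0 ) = 7956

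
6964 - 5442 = 1522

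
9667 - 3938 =5729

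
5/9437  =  5/9437 =0.00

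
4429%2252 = 2177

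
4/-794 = - 1  +  395/397 = -0.01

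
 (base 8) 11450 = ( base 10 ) 4904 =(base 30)5de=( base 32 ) 4p8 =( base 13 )2303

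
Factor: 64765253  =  7^1*1601^1 * 5779^1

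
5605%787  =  96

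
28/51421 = 28/51421 = 0.00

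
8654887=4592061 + 4062826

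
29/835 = 29/835= 0.03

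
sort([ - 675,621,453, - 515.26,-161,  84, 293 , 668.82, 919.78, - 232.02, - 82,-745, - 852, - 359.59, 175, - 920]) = [ - 920,- 852, - 745,-675, - 515.26, - 359.59, - 232.02, - 161, - 82, 84,175, 293,453, 621 , 668.82, 919.78]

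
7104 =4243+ 2861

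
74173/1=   74173 = 74173.00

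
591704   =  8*73963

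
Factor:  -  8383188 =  - 2^2 * 3^1 * 11^1*41^1* 1549^1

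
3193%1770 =1423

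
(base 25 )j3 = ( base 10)478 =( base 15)21d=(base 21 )11G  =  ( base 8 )736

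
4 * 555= 2220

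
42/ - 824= - 1 + 391/412= - 0.05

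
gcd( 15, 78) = 3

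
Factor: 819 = 3^2*7^1*13^1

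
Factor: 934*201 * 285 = 2^1 * 3^2*5^1 * 19^1*67^1 * 467^1 = 53504190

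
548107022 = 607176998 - 59069976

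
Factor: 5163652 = 2^2*13^1*199^1 * 499^1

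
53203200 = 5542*9600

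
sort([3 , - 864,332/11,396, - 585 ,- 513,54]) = [  -  864, - 585, - 513,3,332/11,54,396]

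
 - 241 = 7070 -7311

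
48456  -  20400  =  28056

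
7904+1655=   9559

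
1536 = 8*192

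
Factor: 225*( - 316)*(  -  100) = 7110000 = 2^4*3^2*5^4*79^1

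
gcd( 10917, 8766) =9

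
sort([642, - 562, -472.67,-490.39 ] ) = [ - 562, - 490.39, - 472.67,642 ]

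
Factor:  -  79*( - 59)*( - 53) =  - 247033 = - 53^1*59^1*79^1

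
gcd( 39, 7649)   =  1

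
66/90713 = 66/90713 = 0.00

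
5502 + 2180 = 7682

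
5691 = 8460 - 2769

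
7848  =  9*872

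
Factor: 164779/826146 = 2^(-1) * 3^( - 3 )*41^1*4019^1 * 15299^( - 1)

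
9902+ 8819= 18721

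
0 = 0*859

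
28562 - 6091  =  22471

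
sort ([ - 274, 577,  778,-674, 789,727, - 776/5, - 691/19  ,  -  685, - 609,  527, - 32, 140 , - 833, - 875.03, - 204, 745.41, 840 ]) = [ - 875.03, - 833,-685, -674, - 609, - 274, - 204 , -776/5, - 691/19,-32,140,527,577,727, 745.41, 778,  789,840] 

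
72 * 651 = 46872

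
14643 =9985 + 4658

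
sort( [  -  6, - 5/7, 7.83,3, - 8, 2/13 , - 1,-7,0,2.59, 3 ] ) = [ - 8,-7, - 6, - 1, -5/7, 0, 2/13,2.59, 3, 3, 7.83]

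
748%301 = 146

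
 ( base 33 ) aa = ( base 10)340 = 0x154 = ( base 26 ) d2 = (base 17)130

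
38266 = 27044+11222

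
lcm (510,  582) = 49470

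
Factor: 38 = 2^1*19^1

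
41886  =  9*4654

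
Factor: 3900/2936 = 975/734  =  2^( - 1)*3^1*5^2*13^1*367^( - 1 )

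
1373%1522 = 1373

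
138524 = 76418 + 62106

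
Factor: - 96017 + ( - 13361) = -109378 = - 2^1*17^1*3217^1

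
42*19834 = 833028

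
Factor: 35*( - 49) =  - 1715 = -  5^1*7^3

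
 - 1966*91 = -178906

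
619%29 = 10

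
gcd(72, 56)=8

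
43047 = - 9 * ( - 4783) 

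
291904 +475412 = 767316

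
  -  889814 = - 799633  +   -90181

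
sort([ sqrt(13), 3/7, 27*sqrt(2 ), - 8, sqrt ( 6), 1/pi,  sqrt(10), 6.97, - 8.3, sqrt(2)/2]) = [ -8.3, - 8,1/pi, 3/7,sqrt(2) /2, sqrt( 6),sqrt( 10),sqrt ( 13 ), 6.97, 27*sqrt(2)]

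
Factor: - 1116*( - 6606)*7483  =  55166890968=2^3*3^4*7^1*31^1*367^1*1069^1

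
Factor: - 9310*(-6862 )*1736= 2^5*5^1*7^3 * 19^1*31^1*47^1*73^1 = 110904741920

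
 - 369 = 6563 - 6932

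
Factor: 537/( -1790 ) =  - 3/10= - 2^( - 1) * 3^1*5^(-1)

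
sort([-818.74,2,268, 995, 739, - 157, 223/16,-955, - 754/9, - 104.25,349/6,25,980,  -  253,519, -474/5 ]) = [ - 955,  -  818.74, - 253,-157 , - 104.25,-474/5, - 754/9,2,  223/16,25,  349/6 , 268,519,739,980,995 ] 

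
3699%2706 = 993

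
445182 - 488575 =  - 43393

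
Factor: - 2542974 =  - 2^1*3^1 *7^1 * 191^1 * 317^1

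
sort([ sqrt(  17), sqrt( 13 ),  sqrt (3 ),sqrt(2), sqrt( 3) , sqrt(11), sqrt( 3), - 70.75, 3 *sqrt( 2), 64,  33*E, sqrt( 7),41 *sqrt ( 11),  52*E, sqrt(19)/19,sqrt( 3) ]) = [ - 70.75,sqrt( 19)/19, sqrt( 2) , sqrt( 3 ),sqrt( 3) , sqrt( 3),sqrt( 3), sqrt ( 7),sqrt (11), sqrt(13),  sqrt ( 17 ), 3*sqrt(2),64, 33*E,  41 * sqrt(11),52*E]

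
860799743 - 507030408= 353769335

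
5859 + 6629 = 12488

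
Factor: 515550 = 2^1*3^1*5^2 * 7^1*491^1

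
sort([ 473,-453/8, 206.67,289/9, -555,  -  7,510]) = [-555, - 453/8 ,-7 , 289/9 , 206.67,473, 510]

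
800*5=4000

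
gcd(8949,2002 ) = 1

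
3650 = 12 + 3638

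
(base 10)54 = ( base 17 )33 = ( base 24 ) 26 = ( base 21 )2C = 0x36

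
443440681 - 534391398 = -90950717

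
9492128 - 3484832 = 6007296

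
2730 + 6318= 9048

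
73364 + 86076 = 159440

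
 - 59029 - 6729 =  - 65758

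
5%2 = 1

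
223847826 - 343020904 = -119173078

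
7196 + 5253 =12449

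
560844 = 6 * 93474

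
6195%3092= 11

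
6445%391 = 189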